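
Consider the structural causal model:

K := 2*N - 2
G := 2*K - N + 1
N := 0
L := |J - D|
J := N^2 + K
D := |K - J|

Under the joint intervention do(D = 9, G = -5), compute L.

The joint intervention fixes D = 9, G = -5, removing each variable's own equation.
K = 2*N - 2  [with N=0]  = -2
J = N^2 + K  [with N=0, K=-2]  = -2
L = |J - D|  [with J=-2, D=9]  = 11

11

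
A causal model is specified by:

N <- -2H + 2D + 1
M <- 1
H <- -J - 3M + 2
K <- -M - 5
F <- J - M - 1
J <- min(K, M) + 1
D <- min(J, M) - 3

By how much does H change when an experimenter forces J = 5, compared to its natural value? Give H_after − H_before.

The intervention breaks the incoming arrows to J: J <- min(K, M) + 1 no longer applies, and J = 5.
H = -J - 3M + 2  [with J=5, M=1]  = -6
Without intervention: K = -M - 5  [with M=1]  = -6; J = min(K, M) + 1  [with K=-6, M=1]  = -5; H = -J - 3M + 2  [with J=-5, M=1]  = 4.
Change = -6 − 4 = -10.

-10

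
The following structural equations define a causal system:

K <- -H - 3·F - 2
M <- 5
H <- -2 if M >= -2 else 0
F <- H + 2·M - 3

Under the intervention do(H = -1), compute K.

Under do(H=-1), the mechanism H <- -2 if M >= -2 else 0 is discarded; H is fixed at -1.
F = H + 2·M - 3  [with H=-1, M=5]  = 6
K = -H - 3·F - 2  [with H=-1, F=6]  = -19

-19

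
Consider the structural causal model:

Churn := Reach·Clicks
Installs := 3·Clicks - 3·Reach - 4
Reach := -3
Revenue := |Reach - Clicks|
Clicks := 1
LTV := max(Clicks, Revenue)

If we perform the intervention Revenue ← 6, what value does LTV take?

The intervention breaks the incoming arrows to Revenue: Revenue := |Reach - Clicks| no longer applies, and Revenue = 6.
LTV = max(Clicks, Revenue)  [with Clicks=1, Revenue=6]  = 6

6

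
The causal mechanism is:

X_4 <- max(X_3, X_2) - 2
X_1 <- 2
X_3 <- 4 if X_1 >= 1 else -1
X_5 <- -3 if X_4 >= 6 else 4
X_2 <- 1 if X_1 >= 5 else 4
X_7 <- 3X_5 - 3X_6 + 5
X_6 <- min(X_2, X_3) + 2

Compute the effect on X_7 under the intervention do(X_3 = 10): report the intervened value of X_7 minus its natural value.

-21

The intervention breaks the incoming arrows to X_3: X_3 <- 4 if X_1 >= 1 else -1 no longer applies, and X_3 = 10.
X_2 = 1 if X_1 >= 5 else 4  [with X_1=2]  = 4
X_4 = max(X_3, X_2) - 2  [with X_3=10, X_2=4]  = 8
X_5 = -3 if X_4 >= 6 else 4  [with X_4=8]  = -3
X_6 = min(X_2, X_3) + 2  [with X_2=4, X_3=10]  = 6
X_7 = 3X_5 - 3X_6 + 5  [with X_5=-3, X_6=6]  = -22
Without intervention: X_2 = 1 if X_1 >= 5 else 4  [with X_1=2]  = 4; X_3 = 4 if X_1 >= 1 else -1  [with X_1=2]  = 4; X_4 = max(X_3, X_2) - 2  [with X_3=4, X_2=4]  = 2; X_5 = -3 if X_4 >= 6 else 4  [with X_4=2]  = 4; X_6 = min(X_2, X_3) + 2  [with X_2=4, X_3=4]  = 6; X_7 = 3X_5 - 3X_6 + 5  [with X_5=4, X_6=6]  = -1.
Change = -22 − (-1) = -21.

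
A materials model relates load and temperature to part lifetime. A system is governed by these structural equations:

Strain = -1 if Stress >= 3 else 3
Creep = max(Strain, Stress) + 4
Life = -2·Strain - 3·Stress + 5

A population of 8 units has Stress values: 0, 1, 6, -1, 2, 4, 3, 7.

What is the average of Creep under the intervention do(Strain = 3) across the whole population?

Every unit gets Strain=3 under the intervention. Creep values become 7, 7, 10, 7, 7, 8, 7, 11; E[Creep|do(Strain=3)] = 8.

8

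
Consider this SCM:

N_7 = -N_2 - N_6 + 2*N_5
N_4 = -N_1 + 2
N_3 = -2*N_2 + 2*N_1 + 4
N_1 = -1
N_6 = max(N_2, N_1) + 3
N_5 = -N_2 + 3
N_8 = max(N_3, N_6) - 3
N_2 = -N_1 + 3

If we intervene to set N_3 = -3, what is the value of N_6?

7

The intervention breaks the incoming arrows to N_3: N_3 = -2*N_2 + 2*N_1 + 4 no longer applies, and N_3 = -3.
No directed path runs from N_3 to N_6, so N_6 keeps its natural value.
N_2 = -N_1 + 3  [with N_1=-1]  = 4
N_6 = max(N_2, N_1) + 3  [with N_2=4, N_1=-1]  = 7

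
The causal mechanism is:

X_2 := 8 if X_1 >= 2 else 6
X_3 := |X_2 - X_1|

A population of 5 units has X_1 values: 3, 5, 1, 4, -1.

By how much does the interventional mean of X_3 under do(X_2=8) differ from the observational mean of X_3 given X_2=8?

Under do(X_2=8), X_2's equation is replaced by X_2=8 for every unit. Per-unit X_3: 5, 3, 7, 4, 9. Mean = 5.6.
E[X_3|X_2=8] averages over only the 3 units with X_2=8 (X_1 = 3, 5, 4): X_3 = 5, 3, 4, mean 4.
Difference = 5.6 − 4 = 1.6.

1.6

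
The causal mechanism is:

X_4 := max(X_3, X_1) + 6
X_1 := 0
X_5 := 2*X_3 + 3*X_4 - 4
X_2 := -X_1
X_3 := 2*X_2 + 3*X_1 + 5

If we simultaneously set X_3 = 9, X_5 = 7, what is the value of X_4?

The joint intervention fixes X_3 = 9, X_5 = 7, removing each variable's own equation.
X_4 = max(X_3, X_1) + 6  [with X_3=9, X_1=0]  = 15

15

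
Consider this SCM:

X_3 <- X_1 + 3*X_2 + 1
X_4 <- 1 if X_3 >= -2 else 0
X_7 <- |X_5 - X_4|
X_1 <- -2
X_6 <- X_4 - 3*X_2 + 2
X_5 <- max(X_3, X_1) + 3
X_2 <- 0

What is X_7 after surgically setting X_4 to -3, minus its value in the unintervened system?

4

The intervention breaks the incoming arrows to X_4: X_4 <- 1 if X_3 >= -2 else 0 no longer applies, and X_4 = -3.
X_3 = X_1 + 3*X_2 + 1  [with X_1=-2, X_2=0]  = -1
X_5 = max(X_3, X_1) + 3  [with X_3=-1, X_1=-2]  = 2
X_7 = |X_5 - X_4|  [with X_5=2, X_4=-3]  = 5
Without intervention: X_3 = X_1 + 3*X_2 + 1  [with X_1=-2, X_2=0]  = -1; X_4 = 1 if X_3 >= -2 else 0  [with X_3=-1]  = 1; X_5 = max(X_3, X_1) + 3  [with X_3=-1, X_1=-2]  = 2; X_7 = |X_5 - X_4|  [with X_5=2, X_4=1]  = 1.
Change = 5 − 1 = 4.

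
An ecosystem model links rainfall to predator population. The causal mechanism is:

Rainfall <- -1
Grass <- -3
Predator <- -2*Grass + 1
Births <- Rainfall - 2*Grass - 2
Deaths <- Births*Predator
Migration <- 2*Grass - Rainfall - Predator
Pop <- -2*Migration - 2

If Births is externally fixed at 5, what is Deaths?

35

Intervening sets Births = 5 and removes its equation (Births <- Rainfall - 2*Grass - 2).
Predator = -2*Grass + 1  [with Grass=-3]  = 7
Deaths = Births*Predator  [with Births=5, Predator=7]  = 35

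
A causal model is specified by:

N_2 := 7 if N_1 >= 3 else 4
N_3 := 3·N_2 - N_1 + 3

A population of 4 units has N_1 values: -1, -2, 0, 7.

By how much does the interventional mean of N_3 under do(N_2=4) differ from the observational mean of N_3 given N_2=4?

Under do(N_2=4), N_2's equation is replaced by N_2=4 for every unit. Per-unit N_3: 16, 17, 15, 8. Mean = 14.
Observing N_2=4 restricts to units where N_2's equation naturally yields 4: N_1 ∈ {-1, -2, 0}. In that subpopulation N_3 = 16, 17, 15, mean 16.
Difference = 14 − 16 = -2.

-2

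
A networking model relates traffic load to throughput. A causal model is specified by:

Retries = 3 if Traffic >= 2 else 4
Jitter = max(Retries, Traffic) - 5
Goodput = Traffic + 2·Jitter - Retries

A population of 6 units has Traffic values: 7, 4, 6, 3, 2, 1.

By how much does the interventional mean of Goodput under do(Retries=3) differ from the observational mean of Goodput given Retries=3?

do(Retries=3) breaks Retries's dependence on Traffic. With Retries=3 fixed, Goodput across the units is 8, -1, 5, -4, -5, -6, mean -0.5.
E[Goodput|Retries=3] averages over only the 5 units with Retries=3 (Traffic = 7, 4, 6, 3, 2): Goodput = 8, -1, 5, -4, -5, mean 0.6.
Difference = -0.5 − 0.6 = -1.1.

-1.1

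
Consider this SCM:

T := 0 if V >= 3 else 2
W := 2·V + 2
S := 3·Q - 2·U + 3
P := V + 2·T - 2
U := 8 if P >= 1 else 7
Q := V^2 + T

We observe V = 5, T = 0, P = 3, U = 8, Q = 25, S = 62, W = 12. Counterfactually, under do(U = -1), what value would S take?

Under do(U=-1), the mechanism U := 8 if P >= 1 else 7 is discarded; U is fixed at -1.
T = 0 if V >= 3 else 2  [with V=5]  = 0
Q = V^2 + T  [with V=5, T=0]  = 25
S = 3·Q - 2·U + 3  [with Q=25, U=-1]  = 80

80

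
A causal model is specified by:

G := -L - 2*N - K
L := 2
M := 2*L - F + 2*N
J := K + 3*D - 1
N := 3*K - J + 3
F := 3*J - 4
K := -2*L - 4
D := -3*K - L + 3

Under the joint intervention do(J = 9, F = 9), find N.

Setting J = 9, F = 9 by intervention discards those variables' equations.
K = -2*L - 4  [with L=2]  = -8
N = 3*K - J + 3  [with K=-8, J=9]  = -30

-30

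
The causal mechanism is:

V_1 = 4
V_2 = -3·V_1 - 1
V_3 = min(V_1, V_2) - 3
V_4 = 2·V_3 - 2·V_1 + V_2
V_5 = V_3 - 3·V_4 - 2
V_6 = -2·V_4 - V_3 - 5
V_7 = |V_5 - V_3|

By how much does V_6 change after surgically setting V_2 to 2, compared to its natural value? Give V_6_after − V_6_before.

-105

Under do(V_2=2), the mechanism V_2 = -3·V_1 - 1 is discarded; V_2 is fixed at 2.
V_3 = min(V_1, V_2) - 3  [with V_1=4, V_2=2]  = -1
V_4 = 2·V_3 - 2·V_1 + V_2  [with V_3=-1, V_1=4, V_2=2]  = -8
V_6 = -2·V_4 - V_3 - 5  [with V_4=-8, V_3=-1]  = 12
Without intervention: V_2 = -3·V_1 - 1  [with V_1=4]  = -13; V_3 = min(V_1, V_2) - 3  [with V_1=4, V_2=-13]  = -16; V_4 = 2·V_3 - 2·V_1 + V_2  [with V_3=-16, V_1=4, V_2=-13]  = -53; V_6 = -2·V_4 - V_3 - 5  [with V_4=-53, V_3=-16]  = 117.
Change = 12 − 117 = -105.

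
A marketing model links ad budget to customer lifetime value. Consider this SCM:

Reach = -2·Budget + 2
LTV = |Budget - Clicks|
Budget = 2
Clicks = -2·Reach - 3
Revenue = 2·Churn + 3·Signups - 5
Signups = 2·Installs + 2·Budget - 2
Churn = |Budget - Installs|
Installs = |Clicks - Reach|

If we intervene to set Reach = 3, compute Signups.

26

do(Reach=3) replaces the equation Reach = -2·Budget + 2 with the constant Reach = 3.
Clicks = -2·Reach - 3  [with Reach=3]  = -9
Installs = |Clicks - Reach|  [with Clicks=-9, Reach=3]  = 12
Signups = 2·Installs + 2·Budget - 2  [with Installs=12, Budget=2]  = 26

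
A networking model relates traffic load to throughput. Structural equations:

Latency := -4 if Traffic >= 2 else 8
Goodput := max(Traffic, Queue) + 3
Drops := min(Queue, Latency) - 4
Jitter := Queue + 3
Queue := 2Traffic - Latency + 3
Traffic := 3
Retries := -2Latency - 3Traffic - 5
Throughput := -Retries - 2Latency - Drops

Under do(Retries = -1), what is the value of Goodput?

do(Retries=-1) replaces the equation Retries := -2Latency - 3Traffic - 5 with the constant Retries = -1.
Goodput is not downstream of the intervention, so its value is determined by the original equations.
Latency = -4 if Traffic >= 2 else 8  [with Traffic=3]  = -4
Queue = 2Traffic - Latency + 3  [with Traffic=3, Latency=-4]  = 13
Goodput = max(Traffic, Queue) + 3  [with Traffic=3, Queue=13]  = 16

16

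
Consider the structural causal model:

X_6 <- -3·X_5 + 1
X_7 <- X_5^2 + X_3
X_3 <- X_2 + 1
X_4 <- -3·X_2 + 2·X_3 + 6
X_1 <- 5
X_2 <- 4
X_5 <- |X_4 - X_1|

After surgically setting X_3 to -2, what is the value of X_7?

223

The intervention breaks the incoming arrows to X_3: X_3 <- X_2 + 1 no longer applies, and X_3 = -2.
X_4 = -3·X_2 + 2·X_3 + 6  [with X_2=4, X_3=-2]  = -10
X_5 = |X_4 - X_1|  [with X_4=-10, X_1=5]  = 15
X_7 = X_5^2 + X_3  [with X_5=15, X_3=-2]  = 223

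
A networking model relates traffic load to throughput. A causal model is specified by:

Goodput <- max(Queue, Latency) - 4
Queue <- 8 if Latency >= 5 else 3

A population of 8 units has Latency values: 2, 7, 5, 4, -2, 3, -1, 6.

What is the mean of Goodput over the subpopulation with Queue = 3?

-0.8

Observing Queue=3 restricts to units where Queue's equation naturally yields 3: Latency ∈ {2, 4, -2, 3, -1}. In that subpopulation Goodput = -1, 0, -1, -1, -1, mean -0.8.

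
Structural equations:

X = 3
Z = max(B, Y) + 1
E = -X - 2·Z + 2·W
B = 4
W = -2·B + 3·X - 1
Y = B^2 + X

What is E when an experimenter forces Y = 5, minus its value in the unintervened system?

28

The intervention breaks the incoming arrows to Y: Y = B^2 + X no longer applies, and Y = 5.
W = -2·B + 3·X - 1  [with B=4, X=3]  = 0
Z = max(B, Y) + 1  [with B=4, Y=5]  = 6
E = -X - 2·Z + 2·W  [with X=3, Z=6, W=0]  = -15
Without intervention: Y = B^2 + X  [with B=4, X=3]  = 19; W = -2·B + 3·X - 1  [with B=4, X=3]  = 0; Z = max(B, Y) + 1  [with B=4, Y=19]  = 20; E = -X - 2·Z + 2·W  [with X=3, Z=20, W=0]  = -43.
Change = -15 − (-43) = 28.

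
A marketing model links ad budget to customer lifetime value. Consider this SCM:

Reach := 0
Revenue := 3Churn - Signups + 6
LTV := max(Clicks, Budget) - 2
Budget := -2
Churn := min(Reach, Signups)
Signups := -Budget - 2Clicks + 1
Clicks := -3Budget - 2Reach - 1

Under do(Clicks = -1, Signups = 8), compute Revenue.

-2

Setting Clicks = -1, Signups = 8 by intervention discards those variables' equations.
Churn = min(Reach, Signups)  [with Reach=0, Signups=8]  = 0
Revenue = 3Churn - Signups + 6  [with Churn=0, Signups=8]  = -2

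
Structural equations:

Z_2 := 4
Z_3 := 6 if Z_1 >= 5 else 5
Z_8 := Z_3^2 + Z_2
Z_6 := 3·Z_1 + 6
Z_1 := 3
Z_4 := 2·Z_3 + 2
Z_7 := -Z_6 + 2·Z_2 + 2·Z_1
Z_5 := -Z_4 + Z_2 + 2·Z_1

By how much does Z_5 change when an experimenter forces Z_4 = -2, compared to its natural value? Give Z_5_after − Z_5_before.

Intervening sets Z_4 = -2 and removes its equation (Z_4 := 2·Z_3 + 2).
Z_5 = -Z_4 + Z_2 + 2·Z_1  [with Z_4=-2, Z_2=4, Z_1=3]  = 12
Without intervention: Z_3 = 6 if Z_1 >= 5 else 5  [with Z_1=3]  = 5; Z_4 = 2·Z_3 + 2  [with Z_3=5]  = 12; Z_5 = -Z_4 + Z_2 + 2·Z_1  [with Z_4=12, Z_2=4, Z_1=3]  = -2.
Change = 12 − (-2) = 14.

14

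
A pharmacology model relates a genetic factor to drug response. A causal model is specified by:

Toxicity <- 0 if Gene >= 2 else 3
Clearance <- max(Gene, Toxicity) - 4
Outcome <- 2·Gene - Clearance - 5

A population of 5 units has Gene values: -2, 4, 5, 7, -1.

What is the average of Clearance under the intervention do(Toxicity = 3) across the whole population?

0.4

Under do(Toxicity=3), Toxicity's equation is replaced by Toxicity=3 for every unit. Per-unit Clearance: -1, 0, 1, 3, -1. Mean = 0.4.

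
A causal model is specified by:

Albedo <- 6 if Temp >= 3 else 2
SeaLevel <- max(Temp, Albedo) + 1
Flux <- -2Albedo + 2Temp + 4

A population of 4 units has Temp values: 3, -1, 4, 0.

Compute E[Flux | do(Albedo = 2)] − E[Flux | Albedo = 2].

4

Under do(Albedo=2), Albedo's equation is replaced by Albedo=2 for every unit. Per-unit Flux: 6, -2, 8, 0. Mean = 3.
Observing Albedo=2 restricts to units where Albedo's equation naturally yields 2: Temp ∈ {-1, 0}. In that subpopulation Flux = -2, 0, mean -1.
Difference = 3 − (-1) = 4.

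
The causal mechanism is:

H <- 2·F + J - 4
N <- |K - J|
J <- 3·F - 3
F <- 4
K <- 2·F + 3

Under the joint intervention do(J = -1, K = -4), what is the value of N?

3

Setting J = -1, K = -4 by intervention discards those variables' equations.
N = |K - J|  [with K=-4, J=-1]  = 3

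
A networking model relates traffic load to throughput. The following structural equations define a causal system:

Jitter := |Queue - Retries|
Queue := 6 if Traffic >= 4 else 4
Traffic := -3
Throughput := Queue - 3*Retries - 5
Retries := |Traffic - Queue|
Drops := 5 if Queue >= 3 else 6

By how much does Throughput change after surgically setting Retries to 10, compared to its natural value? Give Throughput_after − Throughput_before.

-9

Under do(Retries=10), the mechanism Retries := |Traffic - Queue| is discarded; Retries is fixed at 10.
Queue = 6 if Traffic >= 4 else 4  [with Traffic=-3]  = 4
Throughput = Queue - 3*Retries - 5  [with Queue=4, Retries=10]  = -31
Without intervention: Queue = 6 if Traffic >= 4 else 4  [with Traffic=-3]  = 4; Retries = |Traffic - Queue|  [with Traffic=-3, Queue=4]  = 7; Throughput = Queue - 3*Retries - 5  [with Queue=4, Retries=7]  = -22.
Change = -31 − (-22) = -9.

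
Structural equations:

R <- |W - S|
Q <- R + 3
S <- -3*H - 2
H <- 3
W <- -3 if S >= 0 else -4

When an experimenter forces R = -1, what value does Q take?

2

Intervening sets R = -1 and removes its equation (R <- |W - S|).
Q = R + 3  [with R=-1]  = 2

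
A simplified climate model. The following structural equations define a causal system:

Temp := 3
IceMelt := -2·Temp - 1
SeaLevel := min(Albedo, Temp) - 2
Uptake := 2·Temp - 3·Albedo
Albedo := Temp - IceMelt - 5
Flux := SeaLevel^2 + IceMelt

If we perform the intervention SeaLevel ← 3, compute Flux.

Intervening sets SeaLevel = 3 and removes its equation (SeaLevel := min(Albedo, Temp) - 2).
IceMelt = -2·Temp - 1  [with Temp=3]  = -7
Flux = SeaLevel^2 + IceMelt  [with SeaLevel=3, IceMelt=-7]  = 2

2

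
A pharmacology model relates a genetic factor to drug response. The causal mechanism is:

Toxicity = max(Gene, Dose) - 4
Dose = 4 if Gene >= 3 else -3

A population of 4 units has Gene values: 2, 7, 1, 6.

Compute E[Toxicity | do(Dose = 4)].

Under do(Dose=4), Dose's equation is replaced by Dose=4 for every unit. Per-unit Toxicity: 0, 3, 0, 2. Mean = 1.25.

1.25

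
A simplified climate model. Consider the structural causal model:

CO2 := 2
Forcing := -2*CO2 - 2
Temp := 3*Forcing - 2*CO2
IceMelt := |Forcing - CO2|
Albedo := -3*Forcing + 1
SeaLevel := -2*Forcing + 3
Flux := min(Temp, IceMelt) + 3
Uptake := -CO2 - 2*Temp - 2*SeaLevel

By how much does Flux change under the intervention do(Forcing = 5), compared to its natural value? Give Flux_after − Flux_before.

Under do(Forcing=5), the mechanism Forcing := -2*CO2 - 2 is discarded; Forcing is fixed at 5.
Temp = 3*Forcing - 2*CO2  [with Forcing=5, CO2=2]  = 11
IceMelt = |Forcing - CO2|  [with Forcing=5, CO2=2]  = 3
Flux = min(Temp, IceMelt) + 3  [with Temp=11, IceMelt=3]  = 6
Without intervention: Forcing = -2*CO2 - 2  [with CO2=2]  = -6; Temp = 3*Forcing - 2*CO2  [with Forcing=-6, CO2=2]  = -22; IceMelt = |Forcing - CO2|  [with Forcing=-6, CO2=2]  = 8; Flux = min(Temp, IceMelt) + 3  [with Temp=-22, IceMelt=8]  = -19.
Change = 6 − (-19) = 25.

25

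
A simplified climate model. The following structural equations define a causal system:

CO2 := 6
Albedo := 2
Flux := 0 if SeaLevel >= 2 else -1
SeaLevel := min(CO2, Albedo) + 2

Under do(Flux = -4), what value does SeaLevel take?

4

Under do(Flux=-4), the mechanism Flux := 0 if SeaLevel >= 2 else -1 is discarded; Flux is fixed at -4.
Since SeaLevel is not a descendant of the intervened variable, it is unaffected.
SeaLevel = min(CO2, Albedo) + 2  [with CO2=6, Albedo=2]  = 4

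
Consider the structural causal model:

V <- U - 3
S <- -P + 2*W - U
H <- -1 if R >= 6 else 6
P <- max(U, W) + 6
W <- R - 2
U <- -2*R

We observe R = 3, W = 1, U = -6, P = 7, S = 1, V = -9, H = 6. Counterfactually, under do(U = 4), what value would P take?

10

The intervention breaks the incoming arrows to U: U <- -2*R no longer applies, and U = 4.
W = R - 2  [with R=3]  = 1
P = max(U, W) + 6  [with U=4, W=1]  = 10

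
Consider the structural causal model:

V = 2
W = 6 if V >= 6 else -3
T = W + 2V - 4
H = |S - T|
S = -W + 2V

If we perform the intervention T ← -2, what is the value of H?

9

Intervening sets T = -2 and removes its equation (T = W + 2V - 4).
W = 6 if V >= 6 else -3  [with V=2]  = -3
S = -W + 2V  [with W=-3, V=2]  = 7
H = |S - T|  [with S=7, T=-2]  = 9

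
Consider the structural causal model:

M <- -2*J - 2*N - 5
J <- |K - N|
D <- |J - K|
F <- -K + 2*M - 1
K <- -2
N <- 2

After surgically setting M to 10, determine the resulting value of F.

21

Under do(M=10), the mechanism M <- -2*J - 2*N - 5 is discarded; M is fixed at 10.
F = -K + 2*M - 1  [with K=-2, M=10]  = 21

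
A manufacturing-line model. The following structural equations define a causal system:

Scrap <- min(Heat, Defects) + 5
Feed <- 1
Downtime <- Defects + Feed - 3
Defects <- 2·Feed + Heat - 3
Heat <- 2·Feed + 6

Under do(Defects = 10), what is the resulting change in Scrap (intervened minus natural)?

1

The intervention breaks the incoming arrows to Defects: Defects <- 2·Feed + Heat - 3 no longer applies, and Defects = 10.
Heat = 2·Feed + 6  [with Feed=1]  = 8
Scrap = min(Heat, Defects) + 5  [with Heat=8, Defects=10]  = 13
Without intervention: Heat = 2·Feed + 6  [with Feed=1]  = 8; Defects = 2·Feed + Heat - 3  [with Feed=1, Heat=8]  = 7; Scrap = min(Heat, Defects) + 5  [with Heat=8, Defects=7]  = 12.
Change = 13 − 12 = 1.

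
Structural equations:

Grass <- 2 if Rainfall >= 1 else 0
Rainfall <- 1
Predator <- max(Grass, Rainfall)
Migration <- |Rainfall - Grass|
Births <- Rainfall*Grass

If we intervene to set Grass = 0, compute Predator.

The intervention breaks the incoming arrows to Grass: Grass <- 2 if Rainfall >= 1 else 0 no longer applies, and Grass = 0.
Predator = max(Grass, Rainfall)  [with Grass=0, Rainfall=1]  = 1

1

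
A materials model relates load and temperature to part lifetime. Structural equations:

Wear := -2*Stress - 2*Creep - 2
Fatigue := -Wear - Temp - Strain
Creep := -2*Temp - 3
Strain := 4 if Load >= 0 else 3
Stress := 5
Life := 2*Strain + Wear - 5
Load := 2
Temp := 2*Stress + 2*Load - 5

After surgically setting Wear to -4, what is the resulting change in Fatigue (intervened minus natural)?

34

Intervening sets Wear = -4 and removes its equation (Wear := -2*Stress - 2*Creep - 2).
Strain = 4 if Load >= 0 else 3  [with Load=2]  = 4
Temp = 2*Stress + 2*Load - 5  [with Stress=5, Load=2]  = 9
Fatigue = -Wear - Temp - Strain  [with Wear=-4, Temp=9, Strain=4]  = -9
Without intervention: Strain = 4 if Load >= 0 else 3  [with Load=2]  = 4; Temp = 2*Stress + 2*Load - 5  [with Stress=5, Load=2]  = 9; Creep = -2*Temp - 3  [with Temp=9]  = -21; Wear = -2*Stress - 2*Creep - 2  [with Stress=5, Creep=-21]  = 30; Fatigue = -Wear - Temp - Strain  [with Wear=30, Temp=9, Strain=4]  = -43.
Change = -9 − (-43) = 34.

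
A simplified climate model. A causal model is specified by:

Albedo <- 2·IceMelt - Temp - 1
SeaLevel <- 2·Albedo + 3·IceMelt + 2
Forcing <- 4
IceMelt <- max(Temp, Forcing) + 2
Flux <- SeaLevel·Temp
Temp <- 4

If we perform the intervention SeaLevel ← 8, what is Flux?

The intervention breaks the incoming arrows to SeaLevel: SeaLevel <- 2·Albedo + 3·IceMelt + 2 no longer applies, and SeaLevel = 8.
Flux = SeaLevel·Temp  [with SeaLevel=8, Temp=4]  = 32

32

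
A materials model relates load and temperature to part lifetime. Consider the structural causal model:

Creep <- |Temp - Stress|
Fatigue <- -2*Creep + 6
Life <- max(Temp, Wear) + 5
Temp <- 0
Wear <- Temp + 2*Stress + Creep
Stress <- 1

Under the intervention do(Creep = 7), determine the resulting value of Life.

The intervention breaks the incoming arrows to Creep: Creep <- |Temp - Stress| no longer applies, and Creep = 7.
Wear = Temp + 2*Stress + Creep  [with Temp=0, Stress=1, Creep=7]  = 9
Life = max(Temp, Wear) + 5  [with Temp=0, Wear=9]  = 14

14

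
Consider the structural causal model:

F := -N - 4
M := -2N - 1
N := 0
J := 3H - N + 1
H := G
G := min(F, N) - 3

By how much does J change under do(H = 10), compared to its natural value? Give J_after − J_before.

The intervention breaks the incoming arrows to H: H := G no longer applies, and H = 10.
J = 3H - N + 1  [with H=10, N=0]  = 31
Without intervention: F = -N - 4  [with N=0]  = -4; G = min(F, N) - 3  [with F=-4, N=0]  = -7; H = G  [with G=-7]  = -7; J = 3H - N + 1  [with H=-7, N=0]  = -20.
Change = 31 − (-20) = 51.

51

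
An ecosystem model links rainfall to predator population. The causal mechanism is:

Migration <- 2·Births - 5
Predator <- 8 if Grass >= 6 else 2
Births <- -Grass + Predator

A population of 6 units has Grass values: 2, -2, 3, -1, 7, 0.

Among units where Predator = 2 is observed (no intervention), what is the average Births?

1.6

Observing Predator=2 restricts to units where Predator's equation naturally yields 2: Grass ∈ {2, -2, 3, -1, 0}. In that subpopulation Births = 0, 4, -1, 3, 2, mean 1.6.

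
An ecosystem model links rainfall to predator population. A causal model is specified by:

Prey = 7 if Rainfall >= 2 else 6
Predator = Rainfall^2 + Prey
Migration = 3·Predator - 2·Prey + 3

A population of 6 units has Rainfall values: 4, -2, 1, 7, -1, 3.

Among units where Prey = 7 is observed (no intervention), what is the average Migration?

84

Observing Prey=7 restricts to units where Prey's equation naturally yields 7: Rainfall ∈ {4, 7, 3}. In that subpopulation Migration = 58, 157, 37, mean 84.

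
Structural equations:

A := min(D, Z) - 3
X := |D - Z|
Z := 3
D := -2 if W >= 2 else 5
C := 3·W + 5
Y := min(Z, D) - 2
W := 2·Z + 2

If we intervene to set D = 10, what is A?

The intervention breaks the incoming arrows to D: D := -2 if W >= 2 else 5 no longer applies, and D = 10.
A = min(D, Z) - 3  [with D=10, Z=3]  = 0

0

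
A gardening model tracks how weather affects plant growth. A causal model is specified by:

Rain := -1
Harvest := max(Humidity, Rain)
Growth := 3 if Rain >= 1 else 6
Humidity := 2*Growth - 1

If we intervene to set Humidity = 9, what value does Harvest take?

9

The intervention breaks the incoming arrows to Humidity: Humidity := 2*Growth - 1 no longer applies, and Humidity = 9.
Harvest = max(Humidity, Rain)  [with Humidity=9, Rain=-1]  = 9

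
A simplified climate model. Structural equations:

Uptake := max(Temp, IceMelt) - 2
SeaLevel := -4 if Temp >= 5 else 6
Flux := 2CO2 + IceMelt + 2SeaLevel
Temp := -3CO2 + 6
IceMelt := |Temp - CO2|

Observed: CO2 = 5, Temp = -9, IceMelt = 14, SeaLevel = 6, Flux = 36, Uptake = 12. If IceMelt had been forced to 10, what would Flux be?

32

do(IceMelt=10) replaces the equation IceMelt := |Temp - CO2| with the constant IceMelt = 10.
Temp = -3CO2 + 6  [with CO2=5]  = -9
SeaLevel = -4 if Temp >= 5 else 6  [with Temp=-9]  = 6
Flux = 2CO2 + IceMelt + 2SeaLevel  [with CO2=5, IceMelt=10, SeaLevel=6]  = 32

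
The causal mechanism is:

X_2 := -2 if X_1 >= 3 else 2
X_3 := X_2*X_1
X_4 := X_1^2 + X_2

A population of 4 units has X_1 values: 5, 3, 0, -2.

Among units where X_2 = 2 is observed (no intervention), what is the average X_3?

-2

Observing X_2=2 restricts to units where X_2's equation naturally yields 2: X_1 ∈ {0, -2}. In that subpopulation X_3 = 0, -4, mean -2.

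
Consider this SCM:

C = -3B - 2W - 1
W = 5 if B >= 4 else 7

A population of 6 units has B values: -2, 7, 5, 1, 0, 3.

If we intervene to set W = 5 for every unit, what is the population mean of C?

The intervention sets W=5 in all 6 units regardless of B. Recomputing C per unit gives -5, -32, -26, -14, -11, -20; average -18.

-18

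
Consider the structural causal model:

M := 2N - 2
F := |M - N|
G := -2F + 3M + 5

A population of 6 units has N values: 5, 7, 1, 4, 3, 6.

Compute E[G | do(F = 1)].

23

The intervention sets F=1 in all 6 units regardless of N. Recomputing G per unit gives 27, 39, 3, 21, 15, 33; average 23.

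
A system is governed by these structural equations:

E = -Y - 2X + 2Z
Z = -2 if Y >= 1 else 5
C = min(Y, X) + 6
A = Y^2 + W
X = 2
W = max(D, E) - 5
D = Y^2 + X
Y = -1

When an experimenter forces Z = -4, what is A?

-1

The intervention breaks the incoming arrows to Z: Z = -2 if Y >= 1 else 5 no longer applies, and Z = -4.
E = -Y - 2X + 2Z  [with Y=-1, X=2, Z=-4]  = -11
D = Y^2 + X  [with Y=-1, X=2]  = 3
W = max(D, E) - 5  [with D=3, E=-11]  = -2
A = Y^2 + W  [with Y=-1, W=-2]  = -1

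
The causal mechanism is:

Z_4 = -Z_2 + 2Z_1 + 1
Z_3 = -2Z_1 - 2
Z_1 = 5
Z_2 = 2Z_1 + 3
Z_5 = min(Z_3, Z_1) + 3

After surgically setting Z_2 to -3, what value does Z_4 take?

14

Under do(Z_2=-3), the mechanism Z_2 = 2Z_1 + 3 is discarded; Z_2 is fixed at -3.
Z_4 = -Z_2 + 2Z_1 + 1  [with Z_2=-3, Z_1=5]  = 14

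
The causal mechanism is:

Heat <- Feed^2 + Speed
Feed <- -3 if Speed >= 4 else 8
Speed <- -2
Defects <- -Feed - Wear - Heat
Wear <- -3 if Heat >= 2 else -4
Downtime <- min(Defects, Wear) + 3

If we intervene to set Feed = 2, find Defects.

do(Feed=2) replaces the equation Feed <- -3 if Speed >= 4 else 8 with the constant Feed = 2.
Heat = Feed^2 + Speed  [with Feed=2, Speed=-2]  = 2
Wear = -3 if Heat >= 2 else -4  [with Heat=2]  = -3
Defects = -Feed - Wear - Heat  [with Feed=2, Wear=-3, Heat=2]  = -1

-1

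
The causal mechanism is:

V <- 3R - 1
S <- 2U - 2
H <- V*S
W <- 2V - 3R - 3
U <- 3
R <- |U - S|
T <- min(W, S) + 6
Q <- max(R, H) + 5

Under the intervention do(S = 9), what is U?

3

Under do(S=9), the mechanism S <- 2U - 2 is discarded; S is fixed at 9.
U is not downstream of the intervention, so its value is determined by the original equations.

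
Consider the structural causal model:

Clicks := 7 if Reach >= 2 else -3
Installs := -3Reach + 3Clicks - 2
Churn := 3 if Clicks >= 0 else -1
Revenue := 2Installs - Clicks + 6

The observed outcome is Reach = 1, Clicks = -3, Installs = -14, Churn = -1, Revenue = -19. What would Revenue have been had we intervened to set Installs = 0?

do(Installs=0) replaces the equation Installs := -3Reach + 3Clicks - 2 with the constant Installs = 0.
Clicks = 7 if Reach >= 2 else -3  [with Reach=1]  = -3
Revenue = 2Installs - Clicks + 6  [with Installs=0, Clicks=-3]  = 9

9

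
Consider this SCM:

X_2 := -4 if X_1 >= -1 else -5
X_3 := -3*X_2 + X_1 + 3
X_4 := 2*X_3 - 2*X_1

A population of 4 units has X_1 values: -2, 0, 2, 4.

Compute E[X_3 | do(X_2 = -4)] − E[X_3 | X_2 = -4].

do(X_2=-4) breaks X_2's dependence on X_1. With X_2=-4 fixed, X_3 across the units is 13, 15, 17, 19, mean 16.
Conditioning on X_2=-4 selects the 3 unit(s) with X_1 ∈ {0, 2, 4}. Their X_3 values: 15, 17, 19. Mean = 17.
Difference = 16 − 17 = -1.

-1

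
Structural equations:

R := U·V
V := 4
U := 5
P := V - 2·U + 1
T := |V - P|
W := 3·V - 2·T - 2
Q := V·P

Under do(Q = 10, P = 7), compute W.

4

The joint intervention fixes Q = 10, P = 7, removing each variable's own equation.
T = |V - P|  [with V=4, P=7]  = 3
W = 3·V - 2·T - 2  [with V=4, T=3]  = 4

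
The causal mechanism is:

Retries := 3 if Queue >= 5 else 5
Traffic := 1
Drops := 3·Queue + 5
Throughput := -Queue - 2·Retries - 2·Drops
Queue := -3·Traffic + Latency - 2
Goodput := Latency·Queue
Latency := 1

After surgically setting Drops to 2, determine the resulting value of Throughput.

-10

Under do(Drops=2), the mechanism Drops := 3·Queue + 5 is discarded; Drops is fixed at 2.
Queue = -3·Traffic + Latency - 2  [with Traffic=1, Latency=1]  = -4
Retries = 3 if Queue >= 5 else 5  [with Queue=-4]  = 5
Throughput = -Queue - 2·Retries - 2·Drops  [with Queue=-4, Retries=5, Drops=2]  = -10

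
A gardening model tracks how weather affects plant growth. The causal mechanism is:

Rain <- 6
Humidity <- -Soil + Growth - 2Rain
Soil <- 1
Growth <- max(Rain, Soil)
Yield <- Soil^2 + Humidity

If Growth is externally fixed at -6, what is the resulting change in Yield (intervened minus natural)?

-12

do(Growth=-6) replaces the equation Growth <- max(Rain, Soil) with the constant Growth = -6.
Humidity = -Soil + Growth - 2Rain  [with Soil=1, Growth=-6, Rain=6]  = -19
Yield = Soil^2 + Humidity  [with Soil=1, Humidity=-19]  = -18
Without intervention: Growth = max(Rain, Soil)  [with Rain=6, Soil=1]  = 6; Humidity = -Soil + Growth - 2Rain  [with Soil=1, Growth=6, Rain=6]  = -7; Yield = Soil^2 + Humidity  [with Soil=1, Humidity=-7]  = -6.
Change = -18 − (-6) = -12.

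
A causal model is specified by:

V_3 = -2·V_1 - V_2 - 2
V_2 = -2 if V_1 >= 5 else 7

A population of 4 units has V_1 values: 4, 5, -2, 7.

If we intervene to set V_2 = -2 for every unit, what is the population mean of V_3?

The intervention sets V_2=-2 in all 4 units regardless of V_1. Recomputing V_3 per unit gives -8, -10, 4, -14; average -7.

-7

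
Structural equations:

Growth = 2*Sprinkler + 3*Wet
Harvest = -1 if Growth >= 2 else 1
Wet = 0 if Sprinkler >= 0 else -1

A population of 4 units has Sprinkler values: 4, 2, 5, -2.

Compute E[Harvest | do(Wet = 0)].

do(Wet=0) breaks Wet's dependence on Sprinkler. With Wet=0 fixed, Harvest across the units is -1, -1, -1, 1, mean -0.5.

-0.5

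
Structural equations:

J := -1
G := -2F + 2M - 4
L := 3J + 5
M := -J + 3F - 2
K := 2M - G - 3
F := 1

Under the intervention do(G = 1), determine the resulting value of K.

Intervening sets G = 1 and removes its equation (G := -2F + 2M - 4).
M = -J + 3F - 2  [with J=-1, F=1]  = 2
K = 2M - G - 3  [with M=2, G=1]  = 0

0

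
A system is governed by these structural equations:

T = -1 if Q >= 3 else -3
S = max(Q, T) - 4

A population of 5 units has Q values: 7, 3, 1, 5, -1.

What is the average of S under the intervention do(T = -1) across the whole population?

Every unit gets T=-1 under the intervention. S values become 3, -1, -3, 1, -5; E[S|do(T=-1)] = -1.

-1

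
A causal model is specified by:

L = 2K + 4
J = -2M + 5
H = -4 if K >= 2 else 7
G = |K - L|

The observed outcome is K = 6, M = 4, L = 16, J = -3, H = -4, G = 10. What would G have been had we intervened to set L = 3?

3

The intervention breaks the incoming arrows to L: L = 2K + 4 no longer applies, and L = 3.
G = |K - L|  [with K=6, L=3]  = 3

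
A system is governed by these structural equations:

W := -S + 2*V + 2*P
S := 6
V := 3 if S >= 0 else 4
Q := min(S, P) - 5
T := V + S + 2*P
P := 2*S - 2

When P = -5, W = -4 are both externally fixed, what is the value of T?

Setting P = -5, W = -4 by intervention discards those variables' equations.
V = 3 if S >= 0 else 4  [with S=6]  = 3
T = V + S + 2*P  [with V=3, S=6, P=-5]  = -1

-1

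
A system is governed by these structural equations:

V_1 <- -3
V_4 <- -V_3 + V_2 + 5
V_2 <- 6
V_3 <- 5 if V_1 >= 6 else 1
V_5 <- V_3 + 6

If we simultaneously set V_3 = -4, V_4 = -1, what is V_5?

Setting V_3 = -4, V_4 = -1 by intervention discards those variables' equations.
V_5 = V_3 + 6  [with V_3=-4]  = 2

2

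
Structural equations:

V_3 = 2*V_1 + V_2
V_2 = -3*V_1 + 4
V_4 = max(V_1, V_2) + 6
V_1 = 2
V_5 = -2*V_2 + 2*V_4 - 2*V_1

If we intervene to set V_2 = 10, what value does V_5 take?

do(V_2=10) replaces the equation V_2 = -3*V_1 + 4 with the constant V_2 = 10.
V_4 = max(V_1, V_2) + 6  [with V_1=2, V_2=10]  = 16
V_5 = -2*V_2 + 2*V_4 - 2*V_1  [with V_2=10, V_4=16, V_1=2]  = 8

8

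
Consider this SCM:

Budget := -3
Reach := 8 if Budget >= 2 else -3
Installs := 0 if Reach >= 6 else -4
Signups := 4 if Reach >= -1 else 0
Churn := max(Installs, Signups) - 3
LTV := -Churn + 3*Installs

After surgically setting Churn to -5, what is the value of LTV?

-7

The intervention breaks the incoming arrows to Churn: Churn := max(Installs, Signups) - 3 no longer applies, and Churn = -5.
Reach = 8 if Budget >= 2 else -3  [with Budget=-3]  = -3
Installs = 0 if Reach >= 6 else -4  [with Reach=-3]  = -4
LTV = -Churn + 3*Installs  [with Churn=-5, Installs=-4]  = -7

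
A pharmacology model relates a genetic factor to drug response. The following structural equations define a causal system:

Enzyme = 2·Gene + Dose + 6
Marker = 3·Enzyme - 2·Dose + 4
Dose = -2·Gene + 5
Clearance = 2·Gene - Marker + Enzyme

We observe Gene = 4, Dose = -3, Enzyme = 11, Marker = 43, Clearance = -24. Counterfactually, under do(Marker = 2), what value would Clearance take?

17

Intervening sets Marker = 2 and removes its equation (Marker = 3·Enzyme - 2·Dose + 4).
Dose = -2·Gene + 5  [with Gene=4]  = -3
Enzyme = 2·Gene + Dose + 6  [with Gene=4, Dose=-3]  = 11
Clearance = 2·Gene - Marker + Enzyme  [with Gene=4, Marker=2, Enzyme=11]  = 17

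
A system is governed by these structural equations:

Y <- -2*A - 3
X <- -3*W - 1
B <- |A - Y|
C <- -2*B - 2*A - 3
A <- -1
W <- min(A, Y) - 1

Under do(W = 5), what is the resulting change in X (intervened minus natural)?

-21

Under do(W=5), the mechanism W <- min(A, Y) - 1 is discarded; W is fixed at 5.
X = -3*W - 1  [with W=5]  = -16
Without intervention: Y = -2*A - 3  [with A=-1]  = -1; W = min(A, Y) - 1  [with A=-1, Y=-1]  = -2; X = -3*W - 1  [with W=-2]  = 5.
Change = -16 − 5 = -21.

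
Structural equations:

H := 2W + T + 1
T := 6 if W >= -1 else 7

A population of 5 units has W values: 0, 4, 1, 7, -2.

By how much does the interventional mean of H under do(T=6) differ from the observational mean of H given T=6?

do(T=6) breaks T's dependence on W. With T=6 fixed, H across the units is 7, 15, 9, 21, 3, mean 11.
Observing T=6 restricts to units where T's equation naturally yields 6: W ∈ {0, 4, 1, 7}. In that subpopulation H = 7, 15, 9, 21, mean 13.
Difference = 11 − 13 = -2.

-2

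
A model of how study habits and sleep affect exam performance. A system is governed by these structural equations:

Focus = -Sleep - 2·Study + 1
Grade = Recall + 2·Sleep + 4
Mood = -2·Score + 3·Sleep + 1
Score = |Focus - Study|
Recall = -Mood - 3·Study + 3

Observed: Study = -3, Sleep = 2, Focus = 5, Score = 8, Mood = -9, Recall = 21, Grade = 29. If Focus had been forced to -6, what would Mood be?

do(Focus=-6) replaces the equation Focus = -Sleep - 2·Study + 1 with the constant Focus = -6.
Score = |Focus - Study|  [with Focus=-6, Study=-3]  = 3
Mood = -2·Score + 3·Sleep + 1  [with Score=3, Sleep=2]  = 1

1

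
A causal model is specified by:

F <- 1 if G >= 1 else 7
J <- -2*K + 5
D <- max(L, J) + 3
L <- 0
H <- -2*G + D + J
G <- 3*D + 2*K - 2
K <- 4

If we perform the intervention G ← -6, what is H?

12

The intervention breaks the incoming arrows to G: G <- 3*D + 2*K - 2 no longer applies, and G = -6.
J = -2*K + 5  [with K=4]  = -3
D = max(L, J) + 3  [with L=0, J=-3]  = 3
H = -2*G + D + J  [with G=-6, D=3, J=-3]  = 12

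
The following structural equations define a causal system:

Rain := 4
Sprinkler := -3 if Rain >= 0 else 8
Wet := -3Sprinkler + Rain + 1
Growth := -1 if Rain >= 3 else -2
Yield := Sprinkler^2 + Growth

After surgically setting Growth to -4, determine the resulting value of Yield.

Intervening sets Growth = -4 and removes its equation (Growth := -1 if Rain >= 3 else -2).
Sprinkler = -3 if Rain >= 0 else 8  [with Rain=4]  = -3
Yield = Sprinkler^2 + Growth  [with Sprinkler=-3, Growth=-4]  = 5

5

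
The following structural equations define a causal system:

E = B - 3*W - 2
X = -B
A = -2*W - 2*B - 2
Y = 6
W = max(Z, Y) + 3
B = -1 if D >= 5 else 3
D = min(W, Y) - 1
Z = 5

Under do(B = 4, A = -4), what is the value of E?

Under do(B = 4, A = -4), each intervened variable's structural equation is replaced by its fixed value.
W = max(Z, Y) + 3  [with Z=5, Y=6]  = 9
E = B - 3*W - 2  [with B=4, W=9]  = -25

-25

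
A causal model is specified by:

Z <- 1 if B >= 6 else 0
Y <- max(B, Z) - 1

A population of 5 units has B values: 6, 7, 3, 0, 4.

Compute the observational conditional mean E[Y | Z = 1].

5.5

Conditioning on Z=1 selects the 2 unit(s) with B ∈ {6, 7}. Their Y values: 5, 6. Mean = 5.5.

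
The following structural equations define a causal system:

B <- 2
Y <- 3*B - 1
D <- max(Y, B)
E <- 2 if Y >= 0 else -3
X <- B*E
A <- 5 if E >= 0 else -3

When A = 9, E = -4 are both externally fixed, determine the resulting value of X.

-8

Setting A = 9, E = -4 by intervention discards those variables' equations.
X = B*E  [with B=2, E=-4]  = -8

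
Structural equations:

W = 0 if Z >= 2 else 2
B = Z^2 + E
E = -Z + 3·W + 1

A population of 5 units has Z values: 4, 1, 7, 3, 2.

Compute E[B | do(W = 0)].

13.4

Every unit gets W=0 under the intervention. B values become 13, 1, 43, 7, 3; E[B|do(W=0)] = 13.4.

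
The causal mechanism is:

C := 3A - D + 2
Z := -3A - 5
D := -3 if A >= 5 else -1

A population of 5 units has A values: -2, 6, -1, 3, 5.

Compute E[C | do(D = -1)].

Under do(D=-1), D's equation is replaced by D=-1 for every unit. Per-unit C: -3, 21, 0, 12, 18. Mean = 9.6.

9.6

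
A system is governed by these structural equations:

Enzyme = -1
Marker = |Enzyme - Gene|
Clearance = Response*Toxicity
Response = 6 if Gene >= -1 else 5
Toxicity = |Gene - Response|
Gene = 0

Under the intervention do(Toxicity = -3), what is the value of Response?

6

The intervention breaks the incoming arrows to Toxicity: Toxicity = |Gene - Response| no longer applies, and Toxicity = -3.
Since Response is not a descendant of the intervened variable, it is unaffected.
Response = 6 if Gene >= -1 else 5  [with Gene=0]  = 6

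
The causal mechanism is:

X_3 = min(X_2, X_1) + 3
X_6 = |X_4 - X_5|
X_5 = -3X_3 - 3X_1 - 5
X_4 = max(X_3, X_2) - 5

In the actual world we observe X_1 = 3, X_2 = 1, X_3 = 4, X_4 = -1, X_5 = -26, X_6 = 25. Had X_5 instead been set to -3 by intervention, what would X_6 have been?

2

The intervention breaks the incoming arrows to X_5: X_5 = -3X_3 - 3X_1 - 5 no longer applies, and X_5 = -3.
X_3 = min(X_2, X_1) + 3  [with X_2=1, X_1=3]  = 4
X_4 = max(X_3, X_2) - 5  [with X_3=4, X_2=1]  = -1
X_6 = |X_4 - X_5|  [with X_4=-1, X_5=-3]  = 2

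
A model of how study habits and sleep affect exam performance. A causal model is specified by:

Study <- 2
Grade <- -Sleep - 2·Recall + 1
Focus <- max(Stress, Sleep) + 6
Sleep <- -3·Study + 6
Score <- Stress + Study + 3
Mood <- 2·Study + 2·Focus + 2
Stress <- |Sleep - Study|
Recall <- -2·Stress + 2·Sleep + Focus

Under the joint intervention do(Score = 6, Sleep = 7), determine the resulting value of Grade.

-40

Under do(Score = 6, Sleep = 7), each intervened variable's structural equation is replaced by its fixed value.
Stress = |Sleep - Study|  [with Sleep=7, Study=2]  = 5
Focus = max(Stress, Sleep) + 6  [with Stress=5, Sleep=7]  = 13
Recall = -2·Stress + 2·Sleep + Focus  [with Stress=5, Sleep=7, Focus=13]  = 17
Grade = -Sleep - 2·Recall + 1  [with Sleep=7, Recall=17]  = -40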